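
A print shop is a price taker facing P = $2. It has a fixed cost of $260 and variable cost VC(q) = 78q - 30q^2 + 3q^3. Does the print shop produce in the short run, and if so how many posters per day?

From TC, MC = TC'(q) = 78 - 60q + 9q^2 and AVC = VC/q = 78 - 30q + 3q^2.
The AVC parabola has its vertex at q = 30/6 = 5, where AVC = 78 - 30·5 + 3·5^2 = $3.
P = $2 lies below min AVC = $3; no output level covers variable cost.
The firm minimizes its loss by shutting down and losing only its fixed cost of $260.

Shut down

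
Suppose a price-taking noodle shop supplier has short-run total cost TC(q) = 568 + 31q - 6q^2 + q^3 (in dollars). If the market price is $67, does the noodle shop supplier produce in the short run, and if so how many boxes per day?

Strip out fixed cost: VC = 31q - 6q^2 + q^3. Then AVC = 31 - 6q + q^2 and MC = 31 - 12q + 3q^2.
The AVC parabola has its vertex at q = 6/2 = 3, where AVC = 31 - 6·3 + 3^2 = $22.
Because $67 ≥ $22, revenue can cover variable cost; the firm operates.
Solving P = MC: -36 - 12q + 3q^2 = 0 ⇒ q = -2 or 6. On the upward-sloping branch, q* = 6.
Check: AVC at q = 6 is $31 ≤ P, so revenue covers variable cost.
Profit = P·q − TC = 67·6 − 754 = -$352, a loss, but smaller than the $568 fixed cost the firm would lose by shutting down.

Produce at q = 6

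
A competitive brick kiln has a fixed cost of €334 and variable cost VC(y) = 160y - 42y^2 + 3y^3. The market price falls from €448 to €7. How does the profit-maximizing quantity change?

Output falls from 12 to 0 (the firm shuts down)

AVC = 160 - 42y + 3y^2, minimized at y = 7 where min AVC = €13. MC = 160 - 84y + 9y^2.
With P = €448 above the shutdown price, P = MC gives y = 12.
At P = €7 < min AVC = €13, price no longer covers variable cost at any output, so the firm shuts down: y = 0.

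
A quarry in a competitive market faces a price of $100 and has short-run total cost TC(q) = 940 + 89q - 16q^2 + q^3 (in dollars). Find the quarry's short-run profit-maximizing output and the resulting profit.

AVC = 89 - 16q + q^2; min AVC = $25 at q = 8. Since P = $100 ≥ min AVC, the firm produces.
MC = 89 - 32q + 3q^2. Setting P = MC and taking the root on the rising branch gives q* = 11.
TR = 100·11 = 1100. TC = 940 + 374 = 1314. Profit = 1100 − 1314 = -$214.
That loss of $214 beats the $940 the firm would lose by shutting down; producing recovers $726 of fixed cost.

Profit = -$214 at q = 11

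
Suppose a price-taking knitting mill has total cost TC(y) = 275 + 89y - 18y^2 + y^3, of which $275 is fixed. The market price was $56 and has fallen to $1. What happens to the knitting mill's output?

Output falls from 11 to 0 (the firm shuts down)

AVC = 89 - 18y + y^2, minimized at y = 9 where min AVC = $8. MC = 89 - 36y + 3y^2.
With P = $56 above the shutdown price, P = MC gives y = 11.
At P = $1 < min AVC = $8, price no longer covers variable cost at any output, so the firm shuts down: y = 0.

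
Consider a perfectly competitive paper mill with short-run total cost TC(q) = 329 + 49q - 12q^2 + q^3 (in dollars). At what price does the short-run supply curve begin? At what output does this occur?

$13 per unit, at q = 6

The shutdown price is the minimum of AVC. VC = 49q - 12q^2 + q^3, so AVC = 49 - 12q + q^2.
At the minimum of AVC, MC = AVC. MC = 49 - 24q + 3q^2; setting MC = AVC gives 2q^2 - 12q = 0, so q = 6. min AVC = 13.
For P < $13 the firm produces nothing.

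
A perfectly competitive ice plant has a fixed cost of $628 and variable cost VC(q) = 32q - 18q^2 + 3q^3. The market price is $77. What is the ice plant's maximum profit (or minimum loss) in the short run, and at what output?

Profit = -$328 at q = 5

AVC = 32 - 18q + 3q^2 has its minimum $5 at q = 3; price $77 clears that bar, so the firm operates.
MC = 32 - 36q + 9q^2. Setting P = MC and taking the root on the rising branch gives q* = 5.
TR = 77·5 = 385. TC = 628 + 85 = 713. Profit = 385 − 713 = -$328.
That loss of $328 beats the $628 the firm would lose by shutting down; producing recovers $300 of fixed cost.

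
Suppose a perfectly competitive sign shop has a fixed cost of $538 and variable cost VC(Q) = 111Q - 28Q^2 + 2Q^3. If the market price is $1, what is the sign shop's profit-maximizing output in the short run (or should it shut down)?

Shut down

From TC, MC = TC'(Q) = 111 - 56Q + 6Q^2 and AVC = VC/Q = 111 - 28Q + 2Q^2.
AVC hits its minimum where MC = AVC, at Q = 7, giving min AVC = 111 - 28·7 + 2·7^2 = $13.
Since P = $1 < min AVC = $13, price fails to cover variable cost at any output.
The firm minimizes its loss by shutting down and losing only its fixed cost of $538.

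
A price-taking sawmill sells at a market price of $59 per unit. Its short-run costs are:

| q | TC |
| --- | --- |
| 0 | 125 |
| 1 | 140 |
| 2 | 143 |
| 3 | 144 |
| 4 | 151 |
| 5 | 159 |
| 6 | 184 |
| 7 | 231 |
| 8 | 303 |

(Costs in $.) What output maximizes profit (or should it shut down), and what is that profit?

q = 7; profit = $182

Compute π = P·q − TC at each output: q=0: -125; q=1: -81; q=2: -25; q=3: 33; q=4: 85; q=5: 136; q=6: 170; q=7: 182; q=8: 169.
Profit is maximized at q = 7. AVC there is 106/7 = $15.14 ≤ P, so producing beats shutting down (which would give -$125).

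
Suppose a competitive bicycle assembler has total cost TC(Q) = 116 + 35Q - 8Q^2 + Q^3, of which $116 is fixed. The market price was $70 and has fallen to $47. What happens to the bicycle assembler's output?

MC = 35 - 16Q + 3Q^2; the shutdown threshold is min AVC = $19 (at Q = 4).
With P = $70 above the shutdown price, P = MC gives Q = 7.
At P = $47 ≥ min AVC, set P = MC: Q = 6. The firm stays open but cuts output.

Output falls from 7 to 6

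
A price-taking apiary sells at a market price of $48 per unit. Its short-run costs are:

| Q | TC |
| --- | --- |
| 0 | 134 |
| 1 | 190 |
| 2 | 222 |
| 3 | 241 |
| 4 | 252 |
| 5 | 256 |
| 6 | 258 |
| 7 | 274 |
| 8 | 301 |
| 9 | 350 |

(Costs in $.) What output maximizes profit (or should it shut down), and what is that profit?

Q = 8; profit = $83

Compute π = P·Q − TC at each output: Q=0: -134; Q=1: -142; Q=2: -126; Q=3: -97; Q=4: -60; Q=5: -16; Q=6: 30; Q=7: 62; Q=8: 83; Q=9: 82.
Profit is maximized at Q = 8. AVC there is 167/8 = $20.88 ≤ P, so producing beats shutting down (which would give -$134).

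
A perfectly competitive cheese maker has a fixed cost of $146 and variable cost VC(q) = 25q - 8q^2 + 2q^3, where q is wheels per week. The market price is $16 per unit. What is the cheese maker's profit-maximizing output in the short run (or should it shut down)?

Shut down

Variable cost is VC = 25q - 8q^2 + 2q^3, so AVC = VC/q = 25 - 8q + 2q^2 and MC = dTC/dq = 25 - 16q + 6q^2.
The AVC parabola has its vertex at q = 8/4 = 2, where AVC = 25 - 8·2 + 2·2^2 = $17.
With P < min AVC ($16 < $17), every unit sold adds to the loss.
Shutting down limits the loss to fixed cost, $146.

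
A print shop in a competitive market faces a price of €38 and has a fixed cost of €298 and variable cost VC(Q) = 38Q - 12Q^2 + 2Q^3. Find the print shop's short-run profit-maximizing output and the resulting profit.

AVC = 38 - 12Q + 2Q^2 has its minimum €20 at Q = 3; price €38 clears that bar, so the firm operates.
MC = 38 - 24Q + 6Q^2. Setting P = MC and taking the root on the rising branch gives Q* = 4.
TR = 38·4 = 152. TC = 298 + 88 = 386. Profit = 152 − 386 = -€234.
Shutting down would mean losing the fixed cost of €298, so operating at a loss of €234 is better by €64.

Profit = -€234 at Q = 4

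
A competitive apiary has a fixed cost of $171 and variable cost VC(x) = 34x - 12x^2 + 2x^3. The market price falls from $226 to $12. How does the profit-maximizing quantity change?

AVC = 34 - 12x + 2x^2, minimized at x = 3 where min AVC = $16. MC = 34 - 24x + 6x^2.
With P = $226 above the shutdown price, P = MC gives x = 8.
At P = $12 < min AVC = $16, price no longer covers variable cost at any output, so the firm shuts down: x = 0.

Output falls from 8 to 0 (the firm shuts down)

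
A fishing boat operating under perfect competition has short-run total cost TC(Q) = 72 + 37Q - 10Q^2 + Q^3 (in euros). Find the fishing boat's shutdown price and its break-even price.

AVC = 37 - 10Q + Q^2; minimized at Q = 5, giving min AVC = €12. That is the shutdown price.
ATC = 72/Q + 37 - 10Q + Q^2. Setting dATC/dQ = −72/Q^2 − 10 + 2Q = 0 gives Q = 6 (since 2·6^3 − 10·6^2 = 72).
min ATC = 72/6 + 37 − 10·6 + 6^2 = €25. That is the break-even price.
For €12 ≤ P < €25 the firm produces at a loss; below €12 it shuts down.

Shutdown price = €12; break-even price = €25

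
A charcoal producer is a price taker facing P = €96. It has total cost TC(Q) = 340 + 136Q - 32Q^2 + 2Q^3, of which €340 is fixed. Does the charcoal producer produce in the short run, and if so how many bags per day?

Produce at Q = 10

From TC, MC = TC'(Q) = 136 - 64Q + 6Q^2 and AVC = VC/Q = 136 - 32Q + 2Q^2.
The AVC parabola has its vertex at Q = 32/4 = 8, where AVC = 136 - 32·8 + 2·8^2 = €8.
P = €96 exceeds min AVC = €8, so the firm stays open.
Solving P = MC: 40 - 64Q + 6Q^2 = 0 ⇒ Q = 2/3 or 10. On the upward-sloping branch, Q* = 10.
Check: AVC at Q = 10 is €16 ≤ P, so revenue covers variable cost.
Profit = P·Q − TC = 96·10 − 500 = €460.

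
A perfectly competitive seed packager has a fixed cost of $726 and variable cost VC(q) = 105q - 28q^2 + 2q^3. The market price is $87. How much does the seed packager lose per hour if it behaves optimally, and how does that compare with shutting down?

AVC = 105 - 28q + 2q^2 has its minimum $7 at q = 7; price $87 clears that bar, so the firm operates.
MC = 105 - 56q + 6q^2. Setting P = MC and taking the root on the rising branch gives q* = 9.
TR = 87·9 = 783. TC = 726 + 135 = 861. Profit = 783 − 861 = -$78.
By producing, the firm covers all variable cost plus $648 of fixed cost; shutting down would lose the full $726.

Profit = -$78 at q = 9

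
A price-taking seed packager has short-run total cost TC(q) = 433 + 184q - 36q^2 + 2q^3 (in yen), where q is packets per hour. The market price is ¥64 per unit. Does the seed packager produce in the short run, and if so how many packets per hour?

Produce at q = 10

Strip out fixed cost: VC = 184q - 36q^2 + 2q^3. Then AVC = 184 - 36q + 2q^2 and MC = 184 - 72q + 6q^2.
The AVC parabola has its vertex at q = 36/4 = 9, where AVC = 184 - 36·9 + 2·9^2 = ¥22.
P = ¥64 exceeds min AVC = ¥22, so the firm stays open.
Solving P = MC: 120 - 72q + 6q^2 = 0 ⇒ q = 2 or 10. On the upward-sloping branch, q* = 10.
Check: AVC at q = 10 is ¥24 ≤ P, so revenue covers variable cost.
Profit = P·q − TC = 64·10 − 673 = -¥33, a loss, but smaller than the ¥433 fixed cost the firm would lose by shutting down.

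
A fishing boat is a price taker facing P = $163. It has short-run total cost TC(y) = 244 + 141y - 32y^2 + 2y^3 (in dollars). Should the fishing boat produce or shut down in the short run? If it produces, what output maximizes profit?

Variable cost is VC = 141y - 32y^2 + 2y^3, so AVC = VC/y = 141 - 32y + 2y^2 and MC = dTC/dy = 141 - 64y + 6y^2.
AVC hits its minimum where MC = AVC, at y = 8, giving min AVC = 141 - 32·8 + 2·8^2 = $13.
P = $163 exceeds min AVC = $13, so the firm stays open.
P = MC gives -22 - 64y + 6y^2 = 0, with roots -1/3 and 11. Take the larger (rising MC): y* = 11.
Check: AVC at y = 11 is $31 ≤ P, so revenue covers variable cost.
Profit = P·y − TC = 163·11 − 585 = $1208.

Produce at y = 11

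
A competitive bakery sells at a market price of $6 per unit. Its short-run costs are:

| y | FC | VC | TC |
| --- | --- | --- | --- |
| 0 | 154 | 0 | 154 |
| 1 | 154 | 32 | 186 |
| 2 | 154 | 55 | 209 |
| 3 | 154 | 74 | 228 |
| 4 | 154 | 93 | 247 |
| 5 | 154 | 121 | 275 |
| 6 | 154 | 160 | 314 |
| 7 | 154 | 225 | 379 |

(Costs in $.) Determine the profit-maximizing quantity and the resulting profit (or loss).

y = 0 (shut down); profit = -$154

Compute π = P·y − TC at each output: y=0: -154; y=1: -180; y=2: -197; y=3: -210; y=4: -223; y=5: -245; y=6: -278; y=7: -337.
Profit is highest at y = 0. Equivalently, the lowest AVC in the table is 93/4 ≈ $23.25 at y = 4, and P = $6 falls below it — price never covers variable cost, so the firm shuts down and loses only its fixed cost.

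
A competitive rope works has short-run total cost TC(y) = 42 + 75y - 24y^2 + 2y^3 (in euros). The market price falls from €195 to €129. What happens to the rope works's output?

MC = 75 - 48y + 6y^2; the shutdown threshold is min AVC = €3 (at y = 6).
With P = €195 above the shutdown price, P = MC gives y = 10.
At P = €129 ≥ min AVC, set P = MC: y = 9. The firm stays open but cuts output.

Output falls from 10 to 9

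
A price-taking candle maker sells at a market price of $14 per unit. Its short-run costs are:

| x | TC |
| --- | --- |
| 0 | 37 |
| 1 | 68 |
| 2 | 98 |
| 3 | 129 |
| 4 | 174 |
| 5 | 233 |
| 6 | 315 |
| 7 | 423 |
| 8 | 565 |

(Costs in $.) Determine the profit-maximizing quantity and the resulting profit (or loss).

Tabulate TR − TC: x=0: -37; x=1: -54; x=2: -70; x=3: -87; x=4: -118; x=5: -163; x=6: -231; x=7: -325; x=8: -453.
Profit is highest at x = 0. Equivalently, the lowest AVC in the table is 61/2 ≈ $30.50 at x = 2, and P = $14 falls below it — price never covers variable cost, so the firm shuts down and loses only its fixed cost.

x = 0 (shut down); profit = -$37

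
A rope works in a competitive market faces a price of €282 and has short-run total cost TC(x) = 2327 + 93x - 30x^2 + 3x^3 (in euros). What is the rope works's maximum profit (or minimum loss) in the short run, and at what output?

AVC = 93 - 30x + 3x^2; min AVC = €18 at x = 5. Since P = €282 ≥ min AVC, the firm produces.
With MC = 93 - 60x + 9x^2, P = MC on the upward-sloping part at x* = 9.
TR = 282·9 = 2538. TC = 2327 + 594 = 2921. Profit = 2538 − 2921 = -€383.
That loss of €383 beats the €2327 the firm would lose by shutting down; producing recovers €1944 of fixed cost.

Profit = -€383 at x = 9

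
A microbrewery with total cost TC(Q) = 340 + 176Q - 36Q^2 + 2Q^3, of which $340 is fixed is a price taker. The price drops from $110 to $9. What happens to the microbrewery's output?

Output falls from 11 to 0 (the firm shuts down)

MC = 176 - 72Q + 6Q^2; the shutdown threshold is min AVC = $14 (at Q = 9).
At P = $110 ≥ min AVC, set P = MC on the rising branch: Q = 11.
At P = $9 < min AVC = $14, price no longer covers variable cost at any output, so the firm shuts down: Q = 0.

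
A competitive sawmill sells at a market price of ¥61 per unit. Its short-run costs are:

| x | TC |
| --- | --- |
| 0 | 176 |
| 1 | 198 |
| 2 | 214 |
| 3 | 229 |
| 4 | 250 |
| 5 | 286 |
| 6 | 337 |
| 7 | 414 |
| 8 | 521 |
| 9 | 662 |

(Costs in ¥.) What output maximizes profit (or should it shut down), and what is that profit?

Compute π = P·x − TC at each output: x=0: -176; x=1: -137; x=2: -92; x=3: -46; x=4: -6; x=5: 19; x=6: 29; x=7: 13; x=8: -33; x=9: -113.
Profit is maximized at x = 6. AVC there is 161/6 = ¥26.83 ≤ P, so producing beats shutting down (which would give -¥176).

x = 6; profit = ¥29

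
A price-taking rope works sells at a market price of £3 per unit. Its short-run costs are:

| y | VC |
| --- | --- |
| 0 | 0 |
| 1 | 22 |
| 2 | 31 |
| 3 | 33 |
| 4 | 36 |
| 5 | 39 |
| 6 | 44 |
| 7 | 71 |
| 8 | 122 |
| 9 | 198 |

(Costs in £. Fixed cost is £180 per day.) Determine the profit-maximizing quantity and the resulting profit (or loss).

y = 0 (shut down); profit = -£180

Profit at each row (π = 3y − TC): y=0: -180; y=1: -199; y=2: -205; y=3: -204; y=4: -204; y=5: -204; y=6: -206; y=7: -230; y=8: -278; y=9: -351.
Profit is highest at y = 0. Equivalently, the lowest AVC in the table is 44/6 ≈ £7.33 at y = 6, and P = £3 falls below it — price never covers variable cost, so the firm shuts down and loses only its fixed cost.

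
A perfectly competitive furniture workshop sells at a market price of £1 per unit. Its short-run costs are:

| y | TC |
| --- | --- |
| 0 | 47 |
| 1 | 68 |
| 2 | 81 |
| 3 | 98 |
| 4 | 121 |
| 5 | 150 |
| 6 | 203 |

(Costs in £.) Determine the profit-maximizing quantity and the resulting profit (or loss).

Tabulate TR − TC: y=0: -47; y=1: -67; y=2: -79; y=3: -95; y=4: -117; y=5: -145; y=6: -197.
Profit is highest at y = 0. Equivalently, the lowest AVC in the table is 34/2 ≈ £17 at y = 2, and P = £1 falls below it — price never covers variable cost, so the firm shuts down and loses only its fixed cost.

y = 0 (shut down); profit = -£47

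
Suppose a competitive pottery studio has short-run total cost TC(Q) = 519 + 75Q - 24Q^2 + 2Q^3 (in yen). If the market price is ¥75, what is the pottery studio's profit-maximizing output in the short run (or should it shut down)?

Strip out fixed cost: VC = 75Q - 24Q^2 + 2Q^3. Then AVC = 75 - 24Q + 2Q^2 and MC = 75 - 48Q + 6Q^2.
AVC is minimized where dAVC/dQ = -24 + 4Q = 0, at Q = 6; min AVC = 75 - 24·6 + 2·6^2 = ¥3.
Because ¥75 ≥ ¥3, revenue can cover variable cost; the firm operates.
P = MC gives -48Q + 6Q^2 = 0, with roots 0 and 8. Take the larger (rising MC): Q* = 8.
Check: AVC at Q = 8 is ¥11 ≤ P, so revenue covers variable cost.
Profit = P·Q − TC = 75·8 − 607 = -¥7, a loss, but smaller than the ¥519 fixed cost the firm would lose by shutting down.

Produce at Q = 8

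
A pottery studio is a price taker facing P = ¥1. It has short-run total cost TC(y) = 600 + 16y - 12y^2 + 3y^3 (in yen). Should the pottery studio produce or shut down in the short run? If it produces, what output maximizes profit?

Shut down

Variable cost is VC = 16y - 12y^2 + 3y^3, so AVC = VC/y = 16 - 12y + 3y^2 and MC = dTC/dy = 16 - 24y + 9y^2.
AVC hits its minimum where MC = AVC, at y = 2, giving min AVC = 16 - 12·2 + 3·2^2 = ¥4.
P = ¥1 lies below min AVC = ¥4; no output level covers variable cost.
Best response: produce nothing and absorb the ¥600 fixed cost.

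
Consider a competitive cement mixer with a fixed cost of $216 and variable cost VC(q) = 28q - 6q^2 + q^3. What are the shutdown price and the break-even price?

Shutdown price = $19; break-even price = $64

AVC = 28 - 6q + q^2; minimized at q = 3, giving min AVC = $19. That is the shutdown price.
ATC = 216/q + 28 - 6q + q^2. Setting dATC/dq = −216/q^2 − 6 + 2q = 0 gives q = 6 (since 2·6^3 − 6·6^2 = 216).
min ATC = 216/6 + 28 − 6·6 + 6^2 = $64. That is the break-even price.
For $19 ≤ P < $64 the firm produces at a loss; below $19 it shuts down.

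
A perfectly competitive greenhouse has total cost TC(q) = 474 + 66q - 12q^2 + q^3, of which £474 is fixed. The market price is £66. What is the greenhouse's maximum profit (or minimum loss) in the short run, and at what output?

AVC = 66 - 12q + q^2 has its minimum £30 at q = 6; price £66 clears that bar, so the firm operates.
With MC = 66 - 24q + 3q^2, P = MC on the upward-sloping part at q* = 8.
TR = 66·8 = 528. TC = 474 + 272 = 746. Profit = 528 − 746 = -£218.
Shutting down would mean losing the fixed cost of £474, so operating at a loss of £218 is better by £256.

Profit = -£218 at q = 8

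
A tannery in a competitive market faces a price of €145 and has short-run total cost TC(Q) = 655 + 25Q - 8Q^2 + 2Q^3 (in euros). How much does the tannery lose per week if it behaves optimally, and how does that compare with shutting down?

Profit = -€79 at Q = 6

AVC = 25 - 8Q + 2Q^2; min AVC = €17 at Q = 2. Since P = €145 ≥ min AVC, the firm produces.
With MC = 25 - 16Q + 6Q^2, P = MC on the upward-sloping part at Q* = 6.
TR = 145·6 = 870. TC = 655 + 294 = 949. Profit = 870 − 949 = -€79.
That loss of €79 beats the €655 the firm would lose by shutting down; producing recovers €576 of fixed cost.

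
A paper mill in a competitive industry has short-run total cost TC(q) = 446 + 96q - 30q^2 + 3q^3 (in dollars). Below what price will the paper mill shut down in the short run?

The shutdown price is the minimum of AVC. VC = 96q - 30q^2 + 3q^3, so AVC = 96 - 30q + 3q^2.
At the minimum of AVC, MC = AVC. MC = 96 - 60q + 9q^2; setting MC = AVC gives 6q^2 - 30q = 0, so q = 5. min AVC = 21.
For P < $21 the firm produces nothing.

$21 per unit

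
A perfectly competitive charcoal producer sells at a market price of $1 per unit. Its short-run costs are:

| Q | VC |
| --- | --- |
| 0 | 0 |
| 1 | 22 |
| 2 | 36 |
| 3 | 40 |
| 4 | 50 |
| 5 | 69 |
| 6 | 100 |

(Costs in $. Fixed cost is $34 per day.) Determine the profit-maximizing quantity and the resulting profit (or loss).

Q = 0 (shut down); profit = -$34

Compute π = P·Q − TC at each output: Q=0: -34; Q=1: -55; Q=2: -68; Q=3: -71; Q=4: -80; Q=5: -98; Q=6: -128.
Profit is highest at Q = 0. Equivalently, the lowest AVC in the table is 50/4 ≈ $12.50 at Q = 4, and P = $1 falls below it — price never covers variable cost, so the firm shuts down and loses only its fixed cost.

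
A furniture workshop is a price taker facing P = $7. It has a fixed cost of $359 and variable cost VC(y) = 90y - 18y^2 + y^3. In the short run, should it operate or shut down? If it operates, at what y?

Shut down

Variable cost is VC = 90y - 18y^2 + y^3, so AVC = VC/y = 90 - 18y + y^2 and MC = dTC/dy = 90 - 36y + 3y^2.
AVC hits its minimum where MC = AVC, at y = 9, giving min AVC = 90 - 18·9 + 9^2 = $9.
P = $7 lies below min AVC = $9; no output level covers variable cost.
Best response: produce nothing and absorb the $359 fixed cost.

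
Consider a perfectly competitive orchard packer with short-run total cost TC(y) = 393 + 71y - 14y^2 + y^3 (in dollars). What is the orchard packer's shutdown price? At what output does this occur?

$22 per unit, at y = 7

The shutdown price is the minimum of AVC. VC = 71y - 14y^2 + y^3, so AVC = 71 - 14y + y^2.
At the minimum of AVC, MC = AVC. MC = 71 - 28y + 3y^2; setting MC = AVC gives 2y^2 - 14y = 0, so y = 7. min AVC = 22.
The firm shuts down for any P below $22.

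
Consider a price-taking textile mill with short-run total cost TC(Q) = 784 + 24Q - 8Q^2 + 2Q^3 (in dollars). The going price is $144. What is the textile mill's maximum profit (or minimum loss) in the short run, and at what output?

AVC = 24 - 8Q + 2Q^2 has its minimum $16 at Q = 2; price $144 clears that bar, so the firm operates.
MC = 24 - 16Q + 6Q^2. Setting P = MC and taking the root on the rising branch gives Q* = 6.
TR = 144·6 = 864. TC = 784 + 288 = 1072. Profit = 864 − 1072 = -$208.
That loss of $208 beats the $784 the firm would lose by shutting down; producing recovers $576 of fixed cost.

Profit = -$208 at Q = 6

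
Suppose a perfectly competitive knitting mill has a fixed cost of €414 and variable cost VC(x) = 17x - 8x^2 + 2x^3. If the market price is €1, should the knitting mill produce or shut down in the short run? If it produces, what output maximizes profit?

Strip out fixed cost: VC = 17x - 8x^2 + 2x^3. Then AVC = 17 - 8x + 2x^2 and MC = 17 - 16x + 6x^2.
AVC hits its minimum where MC = AVC, at x = 2, giving min AVC = 17 - 8·2 + 2·2^2 = €9.
With P < min AVC (€1 < €9), every unit sold adds to the loss.
Shutting down limits the loss to fixed cost, €414.

Shut down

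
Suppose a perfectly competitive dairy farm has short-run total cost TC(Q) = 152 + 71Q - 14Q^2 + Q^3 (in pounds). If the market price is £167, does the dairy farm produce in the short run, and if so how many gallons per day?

From TC, MC = TC'(Q) = 71 - 28Q + 3Q^2 and AVC = VC/Q = 71 - 14Q + Q^2.
The AVC parabola has its vertex at Q = 14/2 = 7, where AVC = 71 - 14·7 + 7^2 = £22.
Since P = £167 ≥ min AVC = £22, price covers variable cost and the firm should produce.
P = MC gives -96 - 28Q + 3Q^2 = 0, with roots -8/3 and 12. Take the larger (rising MC): Q* = 12.
Check: AVC at Q = 12 is £47 ≤ P, so revenue covers variable cost.
Profit = P·Q − TC = 167·12 − 716 = £1288.

Produce at Q = 12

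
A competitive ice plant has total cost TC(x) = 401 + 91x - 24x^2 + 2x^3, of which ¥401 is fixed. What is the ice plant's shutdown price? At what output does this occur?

¥19 per unit, at x = 6

The firm shuts down when price falls below the minimum of average variable cost. AVC = VC/x = 91 - 24x + 2x^2.
At the minimum of AVC, MC = AVC. MC = 91 - 48x + 6x^2; setting MC = AVC gives 4x^2 - 24x = 0, so x = 6. min AVC = 19.
For P < ¥19 the firm produces nothing.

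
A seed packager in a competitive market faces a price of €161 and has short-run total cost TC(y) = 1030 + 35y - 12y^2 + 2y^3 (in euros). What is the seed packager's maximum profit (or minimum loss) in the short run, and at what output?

Profit = -€246 at y = 7

AVC = 35 - 12y + 2y^2; min AVC = €17 at y = 3. Since P = €161 ≥ min AVC, the firm produces.
MC = 35 - 24y + 6y^2. Setting P = MC and taking the root on the rising branch gives y* = 7.
TR = 161·7 = 1127. TC = 1030 + 343 = 1373. Profit = 1127 − 1373 = -€246.
By producing, the firm covers all variable cost plus €784 of fixed cost; shutting down would lose the full €1030.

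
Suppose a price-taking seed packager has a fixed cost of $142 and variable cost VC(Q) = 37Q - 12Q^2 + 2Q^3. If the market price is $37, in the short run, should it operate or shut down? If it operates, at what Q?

From TC, MC = TC'(Q) = 37 - 24Q + 6Q^2 and AVC = VC/Q = 37 - 12Q + 2Q^2.
The AVC parabola has its vertex at Q = 12/4 = 3, where AVC = 37 - 12·3 + 2·3^2 = $19.
P = $37 exceeds min AVC = $19, so the firm stays open.
Solving P = MC: -24Q + 6Q^2 = 0 ⇒ Q = 0 or 4. On the upward-sloping branch, Q* = 4.
Check: AVC at Q = 4 is $21 ≤ P, so revenue covers variable cost.
Profit = P·Q − TC = 37·4 − 226 = -$78, a loss, but smaller than the $142 fixed cost the firm would lose by shutting down.

Produce at Q = 4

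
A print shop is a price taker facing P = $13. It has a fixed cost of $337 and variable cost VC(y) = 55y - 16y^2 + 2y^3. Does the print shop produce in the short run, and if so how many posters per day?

Shut down

Variable cost is VC = 55y - 16y^2 + 2y^3, so AVC = VC/y = 55 - 16y + 2y^2 and MC = dTC/dy = 55 - 32y + 6y^2.
AVC is minimized where dAVC/dy = -16 + 4y = 0, at y = 4; min AVC = 55 - 16·4 + 2·4^2 = $23.
With P < min AVC ($13 < $23), every unit sold adds to the loss.
Best response: produce nothing and absorb the $337 fixed cost.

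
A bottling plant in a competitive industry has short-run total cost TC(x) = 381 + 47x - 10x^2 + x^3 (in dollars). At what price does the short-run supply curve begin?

$22 per unit

The firm shuts down when price falls below the minimum of average variable cost. AVC = VC/x = 47 - 10x + x^2.
At the minimum of AVC, MC = AVC. MC = 47 - 20x + 3x^2; setting MC = AVC gives 2x^2 - 10x = 0, so x = 5. min AVC = 22.
For P < $22 the firm produces nothing.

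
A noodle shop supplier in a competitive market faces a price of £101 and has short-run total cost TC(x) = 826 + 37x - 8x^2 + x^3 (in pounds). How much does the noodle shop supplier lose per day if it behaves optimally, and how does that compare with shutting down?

AVC = 37 - 8x + x^2 has its minimum £21 at x = 4; price £101 clears that bar, so the firm operates.
With MC = 37 - 16x + 3x^2, P = MC on the upward-sloping part at x* = 8.
TR = 101·8 = 808. TC = 826 + 296 = 1122. Profit = 808 − 1122 = -£314.
Shutting down would mean losing the fixed cost of £826, so operating at a loss of £314 is better by £512.

Profit = -£314 at x = 8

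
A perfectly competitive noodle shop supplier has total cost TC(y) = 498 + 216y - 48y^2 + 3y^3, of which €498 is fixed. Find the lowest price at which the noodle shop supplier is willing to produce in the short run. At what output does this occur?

Short-run supply begins at min AVC. From VC = 216y - 48y^2 + 3y^3, AVC = 216 - 48y + 3y^2.
At the minimum of AVC, MC = AVC. MC = 216 - 96y + 9y^2; setting MC = AVC gives 6y^2 - 48y = 0, so y = 8. min AVC = 24.
For P < €24 the firm produces nothing.

€24 per unit, at y = 8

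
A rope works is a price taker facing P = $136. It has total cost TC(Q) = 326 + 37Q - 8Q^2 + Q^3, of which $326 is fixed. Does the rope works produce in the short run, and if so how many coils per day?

Strip out fixed cost: VC = 37Q - 8Q^2 + Q^3. Then AVC = 37 - 8Q + Q^2 and MC = 37 - 16Q + 3Q^2.
AVC is minimized where dAVC/dQ = -8 + 2Q = 0, at Q = 4; min AVC = 37 - 8·4 + 4^2 = $21.
Because $136 ≥ $21, revenue can cover variable cost; the firm operates.
Solving P = MC: -99 - 16Q + 3Q^2 = 0 ⇒ Q = -11/3 or 9. On the upward-sloping branch, Q* = 9.
Check: AVC at Q = 9 is $46 ≤ P, so revenue covers variable cost.
Profit = P·Q − TC = 136·9 − 740 = $484.

Produce at Q = 9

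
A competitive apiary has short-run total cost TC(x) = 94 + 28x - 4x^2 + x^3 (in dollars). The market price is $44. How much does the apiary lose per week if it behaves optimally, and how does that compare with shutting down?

AVC = 28 - 4x + x^2; min AVC = $24 at x = 2. Since P = $44 ≥ min AVC, the firm produces.
MC = 28 - 8x + 3x^2. Setting P = MC and taking the root on the rising branch gives x* = 4.
TR = 44·4 = 176. TC = 94 + 112 = 206. Profit = 176 − 206 = -$30.
Shutting down would mean losing the fixed cost of $94, so operating at a loss of $30 is better by $64.

Profit = -$30 at x = 4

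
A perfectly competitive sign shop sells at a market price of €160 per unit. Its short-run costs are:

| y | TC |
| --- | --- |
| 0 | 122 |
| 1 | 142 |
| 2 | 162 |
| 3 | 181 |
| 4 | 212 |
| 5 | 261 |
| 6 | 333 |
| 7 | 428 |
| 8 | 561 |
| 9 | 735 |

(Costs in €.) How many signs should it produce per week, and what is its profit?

y = 8; profit = €719

Profit at each row (π = 160y − TC): y=0: -122; y=1: 18; y=2: 158; y=3: 299; y=4: 428; y=5: 539; y=6: 627; y=7: 692; y=8: 719; y=9: 705.
Profit is maximized at y = 8. AVC there is 439/8 = €54.88 ≤ P, so producing beats shutting down (which would give -€122).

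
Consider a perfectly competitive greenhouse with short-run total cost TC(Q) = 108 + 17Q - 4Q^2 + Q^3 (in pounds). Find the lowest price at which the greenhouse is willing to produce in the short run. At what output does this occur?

£13 per unit, at Q = 2

The shutdown price is the minimum of AVC. VC = 17Q - 4Q^2 + Q^3, so AVC = 17 - 4Q + Q^2.
At the minimum of AVC, MC = AVC. MC = 17 - 8Q + 3Q^2; setting MC = AVC gives 2Q^2 - 4Q = 0, so Q = 2. min AVC = 13.
For P < £13 the firm produces nothing.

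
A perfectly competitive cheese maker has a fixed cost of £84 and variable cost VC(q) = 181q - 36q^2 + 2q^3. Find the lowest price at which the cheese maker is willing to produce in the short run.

£19 per unit

The firm shuts down when price falls below the minimum of average variable cost. AVC = VC/q = 181 - 36q + 2q^2.
dAVC/dq = -36 + 4q = 0 gives q = 9. min AVC = 181 - 36·9 + 2·9^2 = 19.
The firm shuts down for any P below £19.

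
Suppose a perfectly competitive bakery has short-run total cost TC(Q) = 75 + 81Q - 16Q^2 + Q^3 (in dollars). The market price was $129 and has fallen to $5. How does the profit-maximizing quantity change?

Output falls from 12 to 0 (the firm shuts down)

AVC = 81 - 16Q + Q^2, minimized at Q = 8 where min AVC = $17. MC = 81 - 32Q + 3Q^2.
At P = $129 ≥ min AVC, set P = MC on the rising branch: Q = 12.
At P = $5 < min AVC = $17, price no longer covers variable cost at any output, so the firm shuts down: Q = 0.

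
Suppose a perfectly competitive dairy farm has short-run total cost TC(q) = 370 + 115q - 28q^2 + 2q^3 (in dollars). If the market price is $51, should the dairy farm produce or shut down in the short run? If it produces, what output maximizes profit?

Produce at q = 8

From TC, MC = TC'(q) = 115 - 56q + 6q^2 and AVC = VC/q = 115 - 28q + 2q^2.
AVC is minimized where dAVC/dq = -28 + 4q = 0, at q = 7; min AVC = 115 - 28·7 + 2·7^2 = $17.
Since P = $51 ≥ min AVC = $17, price covers variable cost and the firm should produce.
Solving P = MC: 64 - 56q + 6q^2 = 0 ⇒ q = 4/3 or 8. On the upward-sloping branch, q* = 8.
Check: AVC at q = 8 is $19 ≤ P, so revenue covers variable cost.
Profit = P·q − TC = 51·8 − 522 = -$114, a loss, but smaller than the $370 fixed cost the firm would lose by shutting down.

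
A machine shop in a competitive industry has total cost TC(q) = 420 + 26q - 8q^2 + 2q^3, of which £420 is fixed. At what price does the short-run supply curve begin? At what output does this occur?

The shutdown price is the minimum of AVC. VC = 26q - 8q^2 + 2q^3, so AVC = 26 - 8q + 2q^2.
At the minimum of AVC, MC = AVC. MC = 26 - 16q + 6q^2; setting MC = AVC gives 4q^2 - 8q = 0, so q = 2. min AVC = 18.
So the shutdown price is £18.

£18 per unit, at q = 2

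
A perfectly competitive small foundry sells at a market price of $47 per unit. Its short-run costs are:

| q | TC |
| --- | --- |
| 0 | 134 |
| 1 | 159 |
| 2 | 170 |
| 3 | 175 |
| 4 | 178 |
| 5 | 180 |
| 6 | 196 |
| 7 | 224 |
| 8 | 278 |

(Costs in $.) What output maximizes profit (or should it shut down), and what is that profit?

Tabulate TR − TC: q=0: -134; q=1: -112; q=2: -76; q=3: -34; q=4: 10; q=5: 55; q=6: 86; q=7: 105; q=8: 98.
Profit is maximized at q = 7. AVC there is 90/7 = $12.86 ≤ P, so producing beats shutting down (which would give -$134).

q = 7; profit = $105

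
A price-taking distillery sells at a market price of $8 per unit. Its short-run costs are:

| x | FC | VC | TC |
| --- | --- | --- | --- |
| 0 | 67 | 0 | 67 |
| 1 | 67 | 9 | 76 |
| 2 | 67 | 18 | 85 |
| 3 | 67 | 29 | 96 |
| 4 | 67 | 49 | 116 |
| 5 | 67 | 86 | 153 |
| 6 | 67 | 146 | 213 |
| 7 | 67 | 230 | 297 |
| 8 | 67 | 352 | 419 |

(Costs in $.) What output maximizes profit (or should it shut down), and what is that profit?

Tabulate TR − TC: x=0: -67; x=1: -68; x=2: -69; x=3: -72; x=4: -84; x=5: -113; x=6: -165; x=7: -241; x=8: -355.
Profit is highest at x = 0. Equivalently, the lowest AVC in the table is 9/1 ≈ $9 at x = 1, and P = $8 falls below it — price never covers variable cost, so the firm shuts down and loses only its fixed cost.

x = 0 (shut down); profit = -$67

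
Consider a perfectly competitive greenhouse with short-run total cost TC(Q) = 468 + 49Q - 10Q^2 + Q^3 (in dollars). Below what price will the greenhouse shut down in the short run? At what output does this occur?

The firm shuts down when price falls below the minimum of average variable cost. AVC = VC/Q = 49 - 10Q + Q^2.
dAVC/dQ = -10 + 2Q = 0 gives Q = 5. min AVC = 49 - 10·5 + 5^2 = 24.
The firm shuts down for any P below $24.

$24 per unit, at Q = 5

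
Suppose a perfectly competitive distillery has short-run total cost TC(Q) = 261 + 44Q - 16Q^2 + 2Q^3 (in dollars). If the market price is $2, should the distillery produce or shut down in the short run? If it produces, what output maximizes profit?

Shut down

Variable cost is VC = 44Q - 16Q^2 + 2Q^3, so AVC = VC/Q = 44 - 16Q + 2Q^2 and MC = dTC/dQ = 44 - 32Q + 6Q^2.
The AVC parabola has its vertex at Q = 16/4 = 4, where AVC = 44 - 16·4 + 2·4^2 = $12.
With P < min AVC ($2 < $12), every unit sold adds to the loss.
Best response: produce nothing and absorb the $261 fixed cost.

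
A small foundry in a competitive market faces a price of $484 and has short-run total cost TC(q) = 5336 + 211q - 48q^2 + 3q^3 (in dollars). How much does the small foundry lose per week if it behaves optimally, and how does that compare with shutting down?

AVC = 211 - 48q + 3q^2; min AVC = $19 at q = 8. Since P = $484 ≥ min AVC, the firm produces.
MC = 211 - 96q + 9q^2. Setting P = MC and taking the root on the rising branch gives q* = 13.
TR = 484·13 = 6292. TC = 5336 + 1222 = 6558. Profit = 6292 − 6558 = -$266.
By producing, the firm covers all variable cost plus $5070 of fixed cost; shutting down would lose the full $5336.

Profit = -$266 at q = 13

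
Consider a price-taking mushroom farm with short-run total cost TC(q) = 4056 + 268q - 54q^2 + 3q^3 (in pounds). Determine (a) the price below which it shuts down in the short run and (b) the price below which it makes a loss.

Shutdown price = £25; break-even price = £385

AVC = 268 - 54q + 3q^2; minimized at q = 9, giving min AVC = £25. That is the shutdown price.
ATC = 4056/q + 268 - 54q + 3q^2. Setting dATC/dq = −4056/q^2 − 54 + 6q = 0 gives q = 13 (since 6·13^3 − 54·13^2 = 4056).
min ATC = 4056/13 + 268 − 54·13 + 3·13^2 = £385. That is the break-even price.
Between these two prices the firm operates at a loss; above £385 it earns a profit.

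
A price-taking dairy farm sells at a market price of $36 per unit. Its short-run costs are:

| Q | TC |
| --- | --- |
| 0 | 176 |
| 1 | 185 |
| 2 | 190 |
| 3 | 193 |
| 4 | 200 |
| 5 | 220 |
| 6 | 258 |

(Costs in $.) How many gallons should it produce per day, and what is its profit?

Compute π = P·Q − TC at each output: Q=0: -176; Q=1: -149; Q=2: -118; Q=3: -85; Q=4: -56; Q=5: -40; Q=6: -42.
Profit is maximized at Q = 5. AVC there is 44/5 = $8.80 ≤ P, so producing beats shutting down (which would give -$176).

Q = 5; profit = -$40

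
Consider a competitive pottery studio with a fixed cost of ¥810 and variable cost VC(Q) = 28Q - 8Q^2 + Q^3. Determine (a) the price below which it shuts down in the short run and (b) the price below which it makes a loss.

Shutdown price = min AVC. AVC = 28 - 8Q + Q^2, with vertex at Q = 4 and minimum ¥12.
ATC = 810/Q + 28 - 8Q + Q^2. Setting dATC/dQ = −810/Q^2 − 8 + 2Q = 0 gives Q = 9 (since 2·9^3 − 8·9^2 = 810).
min ATC = 810/9 + 28 − 8·9 + 9^2 = ¥127. That is the break-even price.
Between these two prices the firm operates at a loss; above ¥127 it earns a profit.

Shutdown price = ¥12; break-even price = ¥127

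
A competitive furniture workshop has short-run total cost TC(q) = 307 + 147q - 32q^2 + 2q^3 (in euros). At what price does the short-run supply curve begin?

The shutdown price is the minimum of AVC. VC = 147q - 32q^2 + 2q^3, so AVC = 147 - 32q + 2q^2.
At the minimum of AVC, MC = AVC. MC = 147 - 64q + 6q^2; setting MC = AVC gives 4q^2 - 32q = 0, so q = 8. min AVC = 19.
The firm shuts down for any P below €19.

€19 per unit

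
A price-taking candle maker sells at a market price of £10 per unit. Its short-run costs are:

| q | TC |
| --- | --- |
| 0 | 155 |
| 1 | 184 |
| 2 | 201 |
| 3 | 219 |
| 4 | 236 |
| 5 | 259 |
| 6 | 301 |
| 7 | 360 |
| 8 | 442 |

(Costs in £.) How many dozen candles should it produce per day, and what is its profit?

Profit at each row (π = 10q − TC): q=0: -155; q=1: -174; q=2: -181; q=3: -189; q=4: -196; q=5: -209; q=6: -241; q=7: -290; q=8: -362.
Profit is highest at q = 0. Equivalently, the lowest AVC in the table is 81/4 ≈ £20.25 at q = 4, and P = £10 falls below it — price never covers variable cost, so the firm shuts down and loses only its fixed cost.

q = 0 (shut down); profit = -£155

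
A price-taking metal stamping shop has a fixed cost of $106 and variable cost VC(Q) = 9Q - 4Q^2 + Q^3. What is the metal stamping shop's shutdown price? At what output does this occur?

The shutdown price is the minimum of AVC. VC = 9Q - 4Q^2 + Q^3, so AVC = 9 - 4Q + Q^2.
At the minimum of AVC, MC = AVC. MC = 9 - 8Q + 3Q^2; setting MC = AVC gives 2Q^2 - 4Q = 0, so Q = 2. min AVC = 5.
The firm shuts down for any P below $5.

$5 per unit, at Q = 2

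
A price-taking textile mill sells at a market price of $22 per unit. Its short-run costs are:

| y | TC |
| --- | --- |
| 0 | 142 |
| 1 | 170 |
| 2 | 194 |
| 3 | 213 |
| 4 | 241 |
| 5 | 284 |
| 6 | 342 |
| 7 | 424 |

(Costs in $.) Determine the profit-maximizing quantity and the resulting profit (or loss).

Compute π = P·y − TC at each output: y=0: -142; y=1: -148; y=2: -150; y=3: -147; y=4: -153; y=5: -174; y=6: -210; y=7: -270.
Profit is highest at y = 0. Equivalently, the lowest AVC in the table is 71/3 ≈ $23.67 at y = 3, and P = $22 falls below it — price never covers variable cost, so the firm shuts down and loses only its fixed cost.

y = 0 (shut down); profit = -$142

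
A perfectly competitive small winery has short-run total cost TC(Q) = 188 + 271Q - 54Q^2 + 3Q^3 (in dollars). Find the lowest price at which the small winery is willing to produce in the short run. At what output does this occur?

The firm shuts down when price falls below the minimum of average variable cost. AVC = VC/Q = 271 - 54Q + 3Q^2.
At the minimum of AVC, MC = AVC. MC = 271 - 108Q + 9Q^2; setting MC = AVC gives 6Q^2 - 54Q = 0, so Q = 9. min AVC = 28.
So the shutdown price is $28.

$28 per unit, at Q = 9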